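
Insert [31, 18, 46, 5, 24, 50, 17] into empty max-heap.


Insert 31: [31]
Insert 18: [31, 18]
Insert 46: [46, 18, 31]
Insert 5: [46, 18, 31, 5]
Insert 24: [46, 24, 31, 5, 18]
Insert 50: [50, 24, 46, 5, 18, 31]
Insert 17: [50, 24, 46, 5, 18, 31, 17]

Final heap: [50, 24, 46, 5, 18, 31, 17]


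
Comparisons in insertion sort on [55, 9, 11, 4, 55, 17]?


Algorithm: insertion sort
Input: [55, 9, 11, 4, 55, 17]
Sorted: [4, 9, 11, 17, 55, 55]

10


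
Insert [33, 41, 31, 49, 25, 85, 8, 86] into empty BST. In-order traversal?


Insert 33: root
Insert 41: R from 33
Insert 31: L from 33
Insert 49: R from 33 -> R from 41
Insert 25: L from 33 -> L from 31
Insert 85: R from 33 -> R from 41 -> R from 49
Insert 8: L from 33 -> L from 31 -> L from 25
Insert 86: R from 33 -> R from 41 -> R from 49 -> R from 85

In-order: [8, 25, 31, 33, 41, 49, 85, 86]


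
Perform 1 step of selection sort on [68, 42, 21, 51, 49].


Initial: [68, 42, 21, 51, 49]
Step 1: min=21 at 2
  Swap: [21, 42, 68, 51, 49]

After 1 step: [21, 42, 68, 51, 49]


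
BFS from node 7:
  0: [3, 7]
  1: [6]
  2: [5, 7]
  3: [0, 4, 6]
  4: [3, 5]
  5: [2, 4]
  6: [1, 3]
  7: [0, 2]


Visit 7, enqueue [0, 2]
Visit 0, enqueue [3]
Visit 2, enqueue [5]
Visit 3, enqueue [4, 6]
Visit 5, enqueue []
Visit 4, enqueue []
Visit 6, enqueue [1]
Visit 1, enqueue []

BFS order: [7, 0, 2, 3, 5, 4, 6, 1]


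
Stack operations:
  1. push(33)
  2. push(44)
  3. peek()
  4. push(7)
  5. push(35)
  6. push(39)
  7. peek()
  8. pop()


push(33) -> [33]
push(44) -> [33, 44]
peek()->44
push(7) -> [33, 44, 7]
push(35) -> [33, 44, 7, 35]
push(39) -> [33, 44, 7, 35, 39]
peek()->39
pop()->39, [33, 44, 7, 35]

Final stack: [33, 44, 7, 35]


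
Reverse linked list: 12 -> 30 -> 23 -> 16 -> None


Step 1: curr=12, set curr.next=prev(None) | reversed so far: 12
Step 2: curr=30, set curr.next=prev(12) | reversed so far: 30 -> 12
Step 3: curr=23, set curr.next=prev(30) | reversed so far: 23 -> 30 -> 12
Step 4: curr=16, set curr.next=prev(23) | reversed so far: 16 -> 23 -> 30 -> 12

16 -> 23 -> 30 -> 12 -> None


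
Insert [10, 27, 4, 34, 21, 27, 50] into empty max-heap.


Insert 10: [10]
Insert 27: [27, 10]
Insert 4: [27, 10, 4]
Insert 34: [34, 27, 4, 10]
Insert 21: [34, 27, 4, 10, 21]
Insert 27: [34, 27, 27, 10, 21, 4]
Insert 50: [50, 27, 34, 10, 21, 4, 27]

Final heap: [50, 27, 34, 10, 21, 4, 27]


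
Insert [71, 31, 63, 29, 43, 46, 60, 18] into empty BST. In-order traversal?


Insert 71: root
Insert 31: L from 71
Insert 63: L from 71 -> R from 31
Insert 29: L from 71 -> L from 31
Insert 43: L from 71 -> R from 31 -> L from 63
Insert 46: L from 71 -> R from 31 -> L from 63 -> R from 43
Insert 60: L from 71 -> R from 31 -> L from 63 -> R from 43 -> R from 46
Insert 18: L from 71 -> L from 31 -> L from 29

In-order: [18, 29, 31, 43, 46, 60, 63, 71]


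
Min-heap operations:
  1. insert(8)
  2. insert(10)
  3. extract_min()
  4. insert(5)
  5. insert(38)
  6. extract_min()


insert(8) -> [8]
insert(10) -> [8, 10]
extract_min()->8, [10]
insert(5) -> [5, 10]
insert(38) -> [5, 10, 38]
extract_min()->5, [10, 38]

Final heap: [10, 38]


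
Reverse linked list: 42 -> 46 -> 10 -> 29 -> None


Step 1: curr=42, set curr.next=prev(None) | reversed so far: 42
Step 2: curr=46, set curr.next=prev(42) | reversed so far: 46 -> 42
Step 3: curr=10, set curr.next=prev(46) | reversed so far: 10 -> 46 -> 42
Step 4: curr=29, set curr.next=prev(10) | reversed so far: 29 -> 10 -> 46 -> 42

29 -> 10 -> 46 -> 42 -> None


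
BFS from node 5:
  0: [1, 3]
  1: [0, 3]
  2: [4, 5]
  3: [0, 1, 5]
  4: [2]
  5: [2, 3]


Visit 5, enqueue [2, 3]
Visit 2, enqueue [4]
Visit 3, enqueue [0, 1]
Visit 4, enqueue []
Visit 0, enqueue []
Visit 1, enqueue []

BFS order: [5, 2, 3, 4, 0, 1]


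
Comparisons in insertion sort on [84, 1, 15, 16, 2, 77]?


Algorithm: insertion sort
Input: [84, 1, 15, 16, 2, 77]
Sorted: [1, 2, 15, 16, 77, 84]

11


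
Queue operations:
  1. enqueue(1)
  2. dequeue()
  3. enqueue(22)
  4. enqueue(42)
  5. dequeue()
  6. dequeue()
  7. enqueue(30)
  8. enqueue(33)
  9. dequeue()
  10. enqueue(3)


enqueue(1) -> [1]
dequeue()->1, []
enqueue(22) -> [22]
enqueue(42) -> [22, 42]
dequeue()->22, [42]
dequeue()->42, []
enqueue(30) -> [30]
enqueue(33) -> [30, 33]
dequeue()->30, [33]
enqueue(3) -> [33, 3]

Final queue: [33, 3]


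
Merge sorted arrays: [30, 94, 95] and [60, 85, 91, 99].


Take 30 from A
Take 60 from B
Take 85 from B
Take 91 from B
Take 94 from A
Take 95 from A

Merged: [30, 60, 85, 91, 94, 95, 99]


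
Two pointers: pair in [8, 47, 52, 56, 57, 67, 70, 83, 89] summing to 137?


lo=0(8)+hi=8(89)=97
lo=1(47)+hi=8(89)=136
lo=2(52)+hi=8(89)=141
lo=2(52)+hi=7(83)=135
lo=3(56)+hi=7(83)=139
lo=3(56)+hi=6(70)=126
lo=4(57)+hi=6(70)=127
lo=5(67)+hi=6(70)=137

Yes: 67+70=137


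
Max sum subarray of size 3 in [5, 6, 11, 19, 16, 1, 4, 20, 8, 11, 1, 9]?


[0:3]: 22
[1:4]: 36
[2:5]: 46
[3:6]: 36
[4:7]: 21
[5:8]: 25
[6:9]: 32
[7:10]: 39
[8:11]: 20
[9:12]: 21

Max: 46 at [2:5]


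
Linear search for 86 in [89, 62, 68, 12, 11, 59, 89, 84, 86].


i=0: 89!=86
i=1: 62!=86
i=2: 68!=86
i=3: 12!=86
i=4: 11!=86
i=5: 59!=86
i=6: 89!=86
i=7: 84!=86
i=8: 86==86 found!

Found at 8, 9 comps


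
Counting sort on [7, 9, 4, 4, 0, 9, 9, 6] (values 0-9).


Input: [7, 9, 4, 4, 0, 9, 9, 6]
Counts: [1, 0, 0, 0, 2, 0, 1, 1, 0, 3]

Sorted: [0, 4, 4, 6, 7, 9, 9, 9]


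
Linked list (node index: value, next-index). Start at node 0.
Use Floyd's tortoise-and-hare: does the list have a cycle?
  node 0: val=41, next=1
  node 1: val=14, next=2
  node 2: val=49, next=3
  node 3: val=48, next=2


Floyd's tortoise (slow, +1) and hare (fast, +2):
  init: slow=0, fast=0
  step 1: slow=1, fast=2
  step 2: slow=2, fast=2
  slow == fast at node 2: cycle detected

Cycle: yes


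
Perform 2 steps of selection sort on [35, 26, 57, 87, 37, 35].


Initial: [35, 26, 57, 87, 37, 35]
Step 1: min=26 at 1
  Swap: [26, 35, 57, 87, 37, 35]
Step 2: min=35 at 1
  Swap: [26, 35, 57, 87, 37, 35]

After 2 steps: [26, 35, 57, 87, 37, 35]


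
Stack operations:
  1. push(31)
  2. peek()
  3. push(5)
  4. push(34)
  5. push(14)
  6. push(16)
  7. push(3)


push(31) -> [31]
peek()->31
push(5) -> [31, 5]
push(34) -> [31, 5, 34]
push(14) -> [31, 5, 34, 14]
push(16) -> [31, 5, 34, 14, 16]
push(3) -> [31, 5, 34, 14, 16, 3]

Final stack: [31, 5, 34, 14, 16, 3]


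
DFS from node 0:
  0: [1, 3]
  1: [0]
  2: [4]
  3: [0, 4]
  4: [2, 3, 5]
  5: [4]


Visit 0, push [3, 1]
Visit 1, push []
Visit 3, push [4]
Visit 4, push [5, 2]
Visit 2, push []
Visit 5, push []

DFS order: [0, 1, 3, 4, 2, 5]


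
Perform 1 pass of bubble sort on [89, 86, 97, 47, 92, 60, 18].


Initial: [89, 86, 97, 47, 92, 60, 18]
Pass 1: [86, 89, 47, 92, 60, 18, 97] (5 swaps)

After 1 pass: [86, 89, 47, 92, 60, 18, 97]


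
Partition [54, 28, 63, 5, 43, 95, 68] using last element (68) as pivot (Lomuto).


Pivot: 68
  54 <= 68: advance i (no swap)
  28 <= 68: advance i (no swap)
  63 <= 68: advance i (no swap)
  5 <= 68: advance i (no swap)
  43 <= 68: advance i (no swap)
Place pivot at 5: [54, 28, 63, 5, 43, 68, 95]

Partitioned: [54, 28, 63, 5, 43, 68, 95]


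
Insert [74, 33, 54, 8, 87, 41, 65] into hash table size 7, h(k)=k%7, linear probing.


Insert 74: h=4 -> slot 4
Insert 33: h=5 -> slot 5
Insert 54: h=5, 1 probes -> slot 6
Insert 8: h=1 -> slot 1
Insert 87: h=3 -> slot 3
Insert 41: h=6, 1 probes -> slot 0
Insert 65: h=2 -> slot 2

Table: [41, 8, 65, 87, 74, 33, 54]


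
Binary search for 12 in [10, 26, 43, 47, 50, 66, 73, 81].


Step 1: lo=0, hi=7, mid=3, val=47
Step 2: lo=0, hi=2, mid=1, val=26
Step 3: lo=0, hi=0, mid=0, val=10

Not found


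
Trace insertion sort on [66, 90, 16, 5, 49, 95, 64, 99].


Initial: [66, 90, 16, 5, 49, 95, 64, 99]
Insert 90: [66, 90, 16, 5, 49, 95, 64, 99]
Insert 16: [16, 66, 90, 5, 49, 95, 64, 99]
Insert 5: [5, 16, 66, 90, 49, 95, 64, 99]
Insert 49: [5, 16, 49, 66, 90, 95, 64, 99]
Insert 95: [5, 16, 49, 66, 90, 95, 64, 99]
Insert 64: [5, 16, 49, 64, 66, 90, 95, 99]
Insert 99: [5, 16, 49, 64, 66, 90, 95, 99]

Sorted: [5, 16, 49, 64, 66, 90, 95, 99]


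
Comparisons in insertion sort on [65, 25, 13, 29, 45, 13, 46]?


Algorithm: insertion sort
Input: [65, 25, 13, 29, 45, 13, 46]
Sorted: [13, 13, 25, 29, 45, 46, 65]

14


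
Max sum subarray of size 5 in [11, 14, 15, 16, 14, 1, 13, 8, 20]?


[0:5]: 70
[1:6]: 60
[2:7]: 59
[3:8]: 52
[4:9]: 56

Max: 70 at [0:5]


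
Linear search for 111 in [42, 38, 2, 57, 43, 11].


i=0: 42!=111
i=1: 38!=111
i=2: 2!=111
i=3: 57!=111
i=4: 43!=111
i=5: 11!=111

Not found, 6 comps


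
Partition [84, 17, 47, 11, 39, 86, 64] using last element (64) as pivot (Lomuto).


Pivot: 64
  17 <= 64: swap -> [17, 84, 47, 11, 39, 86, 64]
  47 <= 64: swap -> [17, 47, 84, 11, 39, 86, 64]
  11 <= 64: swap -> [17, 47, 11, 84, 39, 86, 64]
  39 <= 64: swap -> [17, 47, 11, 39, 84, 86, 64]
Place pivot at 4: [17, 47, 11, 39, 64, 86, 84]

Partitioned: [17, 47, 11, 39, 64, 86, 84]


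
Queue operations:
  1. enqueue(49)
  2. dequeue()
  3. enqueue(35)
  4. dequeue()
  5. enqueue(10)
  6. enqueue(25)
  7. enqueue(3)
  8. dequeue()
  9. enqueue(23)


enqueue(49) -> [49]
dequeue()->49, []
enqueue(35) -> [35]
dequeue()->35, []
enqueue(10) -> [10]
enqueue(25) -> [10, 25]
enqueue(3) -> [10, 25, 3]
dequeue()->10, [25, 3]
enqueue(23) -> [25, 3, 23]

Final queue: [25, 3, 23]


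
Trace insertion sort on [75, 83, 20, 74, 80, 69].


Initial: [75, 83, 20, 74, 80, 69]
Insert 83: [75, 83, 20, 74, 80, 69]
Insert 20: [20, 75, 83, 74, 80, 69]
Insert 74: [20, 74, 75, 83, 80, 69]
Insert 80: [20, 74, 75, 80, 83, 69]
Insert 69: [20, 69, 74, 75, 80, 83]

Sorted: [20, 69, 74, 75, 80, 83]


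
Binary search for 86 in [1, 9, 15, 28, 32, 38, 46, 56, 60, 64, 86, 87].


Step 1: lo=0, hi=11, mid=5, val=38
Step 2: lo=6, hi=11, mid=8, val=60
Step 3: lo=9, hi=11, mid=10, val=86

Found at index 10


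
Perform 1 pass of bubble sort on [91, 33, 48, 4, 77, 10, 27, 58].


Initial: [91, 33, 48, 4, 77, 10, 27, 58]
Pass 1: [33, 48, 4, 77, 10, 27, 58, 91] (7 swaps)

After 1 pass: [33, 48, 4, 77, 10, 27, 58, 91]


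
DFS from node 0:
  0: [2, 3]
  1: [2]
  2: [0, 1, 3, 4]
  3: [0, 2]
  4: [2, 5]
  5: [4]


Visit 0, push [3, 2]
Visit 2, push [4, 3, 1]
Visit 1, push []
Visit 3, push []
Visit 4, push [5]
Visit 5, push []

DFS order: [0, 2, 1, 3, 4, 5]


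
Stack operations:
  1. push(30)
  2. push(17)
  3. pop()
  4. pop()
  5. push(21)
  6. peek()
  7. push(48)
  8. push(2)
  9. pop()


push(30) -> [30]
push(17) -> [30, 17]
pop()->17, [30]
pop()->30, []
push(21) -> [21]
peek()->21
push(48) -> [21, 48]
push(2) -> [21, 48, 2]
pop()->2, [21, 48]

Final stack: [21, 48]


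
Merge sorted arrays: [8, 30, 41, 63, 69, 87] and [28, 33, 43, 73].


Take 8 from A
Take 28 from B
Take 30 from A
Take 33 from B
Take 41 from A
Take 43 from B
Take 63 from A
Take 69 from A
Take 73 from B

Merged: [8, 28, 30, 33, 41, 43, 63, 69, 73, 87]


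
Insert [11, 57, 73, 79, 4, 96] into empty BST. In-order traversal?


Insert 11: root
Insert 57: R from 11
Insert 73: R from 11 -> R from 57
Insert 79: R from 11 -> R from 57 -> R from 73
Insert 4: L from 11
Insert 96: R from 11 -> R from 57 -> R from 73 -> R from 79

In-order: [4, 11, 57, 73, 79, 96]


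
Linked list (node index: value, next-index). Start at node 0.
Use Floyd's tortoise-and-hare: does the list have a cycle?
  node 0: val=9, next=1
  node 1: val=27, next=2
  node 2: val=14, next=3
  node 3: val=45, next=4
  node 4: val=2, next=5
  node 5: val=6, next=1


Floyd's tortoise (slow, +1) and hare (fast, +2):
  init: slow=0, fast=0
  step 1: slow=1, fast=2
  step 2: slow=2, fast=4
  step 3: slow=3, fast=1
  step 4: slow=4, fast=3
  step 5: slow=5, fast=5
  slow == fast at node 5: cycle detected

Cycle: yes


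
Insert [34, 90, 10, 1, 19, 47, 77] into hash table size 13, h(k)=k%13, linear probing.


Insert 34: h=8 -> slot 8
Insert 90: h=12 -> slot 12
Insert 10: h=10 -> slot 10
Insert 1: h=1 -> slot 1
Insert 19: h=6 -> slot 6
Insert 47: h=8, 1 probes -> slot 9
Insert 77: h=12, 1 probes -> slot 0

Table: [77, 1, None, None, None, None, 19, None, 34, 47, 10, None, 90]


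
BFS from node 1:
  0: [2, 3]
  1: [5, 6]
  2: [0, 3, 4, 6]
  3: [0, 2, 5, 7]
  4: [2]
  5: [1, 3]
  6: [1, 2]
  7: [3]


Visit 1, enqueue [5, 6]
Visit 5, enqueue [3]
Visit 6, enqueue [2]
Visit 3, enqueue [0, 7]
Visit 2, enqueue [4]
Visit 0, enqueue []
Visit 7, enqueue []
Visit 4, enqueue []

BFS order: [1, 5, 6, 3, 2, 0, 7, 4]


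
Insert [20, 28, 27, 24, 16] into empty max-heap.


Insert 20: [20]
Insert 28: [28, 20]
Insert 27: [28, 20, 27]
Insert 24: [28, 24, 27, 20]
Insert 16: [28, 24, 27, 20, 16]

Final heap: [28, 24, 27, 20, 16]


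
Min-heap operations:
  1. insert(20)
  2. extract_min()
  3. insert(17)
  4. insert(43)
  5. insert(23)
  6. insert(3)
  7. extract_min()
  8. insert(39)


insert(20) -> [20]
extract_min()->20, []
insert(17) -> [17]
insert(43) -> [17, 43]
insert(23) -> [17, 43, 23]
insert(3) -> [3, 17, 23, 43]
extract_min()->3, [17, 43, 23]
insert(39) -> [17, 39, 23, 43]

Final heap: [17, 39, 23, 43]


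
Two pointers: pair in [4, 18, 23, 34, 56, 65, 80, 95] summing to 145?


lo=0(4)+hi=7(95)=99
lo=1(18)+hi=7(95)=113
lo=2(23)+hi=7(95)=118
lo=3(34)+hi=7(95)=129
lo=4(56)+hi=7(95)=151
lo=4(56)+hi=6(80)=136
lo=5(65)+hi=6(80)=145

Yes: 65+80=145


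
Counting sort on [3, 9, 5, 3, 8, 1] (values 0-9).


Input: [3, 9, 5, 3, 8, 1]
Counts: [0, 1, 0, 2, 0, 1, 0, 0, 1, 1]

Sorted: [1, 3, 3, 5, 8, 9]


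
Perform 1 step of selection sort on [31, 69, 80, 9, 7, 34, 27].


Initial: [31, 69, 80, 9, 7, 34, 27]
Step 1: min=7 at 4
  Swap: [7, 69, 80, 9, 31, 34, 27]

After 1 step: [7, 69, 80, 9, 31, 34, 27]


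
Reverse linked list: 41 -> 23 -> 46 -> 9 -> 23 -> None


Step 1: curr=41, set curr.next=prev(None) | reversed so far: 41
Step 2: curr=23, set curr.next=prev(41) | reversed so far: 23 -> 41
Step 3: curr=46, set curr.next=prev(23) | reversed so far: 46 -> 23 -> 41
Step 4: curr=9, set curr.next=prev(46) | reversed so far: 9 -> 46 -> 23 -> 41
Step 5: curr=23, set curr.next=prev(9) | reversed so far: 23 -> 9 -> 46 -> 23 -> 41

23 -> 9 -> 46 -> 23 -> 41 -> None


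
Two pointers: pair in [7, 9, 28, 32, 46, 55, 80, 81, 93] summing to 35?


lo=0(7)+hi=8(93)=100
lo=0(7)+hi=7(81)=88
lo=0(7)+hi=6(80)=87
lo=0(7)+hi=5(55)=62
lo=0(7)+hi=4(46)=53
lo=0(7)+hi=3(32)=39
lo=0(7)+hi=2(28)=35

Yes: 7+28=35


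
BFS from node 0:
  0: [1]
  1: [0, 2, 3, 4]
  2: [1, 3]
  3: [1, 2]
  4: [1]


Visit 0, enqueue [1]
Visit 1, enqueue [2, 3, 4]
Visit 2, enqueue []
Visit 3, enqueue []
Visit 4, enqueue []

BFS order: [0, 1, 2, 3, 4]


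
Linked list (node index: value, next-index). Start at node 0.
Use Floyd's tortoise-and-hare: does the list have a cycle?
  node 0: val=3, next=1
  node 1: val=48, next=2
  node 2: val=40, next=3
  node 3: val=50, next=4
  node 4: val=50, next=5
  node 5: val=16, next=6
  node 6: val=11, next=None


Floyd's tortoise (slow, +1) and hare (fast, +2):
  init: slow=0, fast=0
  step 1: slow=1, fast=2
  step 2: slow=2, fast=4
  step 3: slow=3, fast=6
  step 4: fast -> None, no cycle

Cycle: no


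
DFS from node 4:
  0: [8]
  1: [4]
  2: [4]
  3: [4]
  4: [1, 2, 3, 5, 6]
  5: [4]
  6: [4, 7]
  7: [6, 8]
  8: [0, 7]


Visit 4, push [6, 5, 3, 2, 1]
Visit 1, push []
Visit 2, push []
Visit 3, push []
Visit 5, push []
Visit 6, push [7]
Visit 7, push [8]
Visit 8, push [0]
Visit 0, push []

DFS order: [4, 1, 2, 3, 5, 6, 7, 8, 0]


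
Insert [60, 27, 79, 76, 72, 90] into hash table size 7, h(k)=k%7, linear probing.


Insert 60: h=4 -> slot 4
Insert 27: h=6 -> slot 6
Insert 79: h=2 -> slot 2
Insert 76: h=6, 1 probes -> slot 0
Insert 72: h=2, 1 probes -> slot 3
Insert 90: h=6, 2 probes -> slot 1

Table: [76, 90, 79, 72, 60, None, 27]


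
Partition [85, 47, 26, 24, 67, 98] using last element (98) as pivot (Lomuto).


Pivot: 98
  85 <= 98: advance i (no swap)
  47 <= 98: advance i (no swap)
  26 <= 98: advance i (no swap)
  24 <= 98: advance i (no swap)
  67 <= 98: advance i (no swap)
Place pivot at 5: [85, 47, 26, 24, 67, 98]

Partitioned: [85, 47, 26, 24, 67, 98]


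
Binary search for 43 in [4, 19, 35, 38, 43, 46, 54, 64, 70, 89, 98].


Step 1: lo=0, hi=10, mid=5, val=46
Step 2: lo=0, hi=4, mid=2, val=35
Step 3: lo=3, hi=4, mid=3, val=38
Step 4: lo=4, hi=4, mid=4, val=43

Found at index 4


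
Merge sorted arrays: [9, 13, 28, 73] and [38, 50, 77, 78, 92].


Take 9 from A
Take 13 from A
Take 28 from A
Take 38 from B
Take 50 from B
Take 73 from A

Merged: [9, 13, 28, 38, 50, 73, 77, 78, 92]


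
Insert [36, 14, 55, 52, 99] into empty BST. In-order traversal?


Insert 36: root
Insert 14: L from 36
Insert 55: R from 36
Insert 52: R from 36 -> L from 55
Insert 99: R from 36 -> R from 55

In-order: [14, 36, 52, 55, 99]


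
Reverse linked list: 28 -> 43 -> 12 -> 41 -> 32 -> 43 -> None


Step 1: curr=28, set curr.next=prev(None) | reversed so far: 28
Step 2: curr=43, set curr.next=prev(28) | reversed so far: 43 -> 28
Step 3: curr=12, set curr.next=prev(43) | reversed so far: 12 -> 43 -> 28
Step 4: curr=41, set curr.next=prev(12) | reversed so far: 41 -> 12 -> 43 -> 28
Step 5: curr=32, set curr.next=prev(41) | reversed so far: 32 -> 41 -> 12 -> 43 -> 28
Step 6: curr=43, set curr.next=prev(32) | reversed so far: 43 -> 32 -> 41 -> 12 -> 43 -> 28

43 -> 32 -> 41 -> 12 -> 43 -> 28 -> None


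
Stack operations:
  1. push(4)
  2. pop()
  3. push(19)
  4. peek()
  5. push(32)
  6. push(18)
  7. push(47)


push(4) -> [4]
pop()->4, []
push(19) -> [19]
peek()->19
push(32) -> [19, 32]
push(18) -> [19, 32, 18]
push(47) -> [19, 32, 18, 47]

Final stack: [19, 32, 18, 47]


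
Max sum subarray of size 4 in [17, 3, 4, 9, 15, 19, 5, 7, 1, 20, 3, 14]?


[0:4]: 33
[1:5]: 31
[2:6]: 47
[3:7]: 48
[4:8]: 46
[5:9]: 32
[6:10]: 33
[7:11]: 31
[8:12]: 38

Max: 48 at [3:7]


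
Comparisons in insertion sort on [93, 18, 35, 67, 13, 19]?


Algorithm: insertion sort
Input: [93, 18, 35, 67, 13, 19]
Sorted: [13, 18, 19, 35, 67, 93]

13


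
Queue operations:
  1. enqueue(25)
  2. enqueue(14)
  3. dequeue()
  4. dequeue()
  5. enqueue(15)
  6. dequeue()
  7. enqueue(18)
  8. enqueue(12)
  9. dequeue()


enqueue(25) -> [25]
enqueue(14) -> [25, 14]
dequeue()->25, [14]
dequeue()->14, []
enqueue(15) -> [15]
dequeue()->15, []
enqueue(18) -> [18]
enqueue(12) -> [18, 12]
dequeue()->18, [12]

Final queue: [12]


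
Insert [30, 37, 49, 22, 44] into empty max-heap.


Insert 30: [30]
Insert 37: [37, 30]
Insert 49: [49, 30, 37]
Insert 22: [49, 30, 37, 22]
Insert 44: [49, 44, 37, 22, 30]

Final heap: [49, 44, 37, 22, 30]


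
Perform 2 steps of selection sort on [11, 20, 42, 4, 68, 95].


Initial: [11, 20, 42, 4, 68, 95]
Step 1: min=4 at 3
  Swap: [4, 20, 42, 11, 68, 95]
Step 2: min=11 at 3
  Swap: [4, 11, 42, 20, 68, 95]

After 2 steps: [4, 11, 42, 20, 68, 95]


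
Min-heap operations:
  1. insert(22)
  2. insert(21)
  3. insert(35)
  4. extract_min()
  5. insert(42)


insert(22) -> [22]
insert(21) -> [21, 22]
insert(35) -> [21, 22, 35]
extract_min()->21, [22, 35]
insert(42) -> [22, 35, 42]

Final heap: [22, 35, 42]


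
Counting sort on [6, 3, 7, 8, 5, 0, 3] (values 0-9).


Input: [6, 3, 7, 8, 5, 0, 3]
Counts: [1, 0, 0, 2, 0, 1, 1, 1, 1, 0]

Sorted: [0, 3, 3, 5, 6, 7, 8]


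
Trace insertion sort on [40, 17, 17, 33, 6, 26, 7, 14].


Initial: [40, 17, 17, 33, 6, 26, 7, 14]
Insert 17: [17, 40, 17, 33, 6, 26, 7, 14]
Insert 17: [17, 17, 40, 33, 6, 26, 7, 14]
Insert 33: [17, 17, 33, 40, 6, 26, 7, 14]
Insert 6: [6, 17, 17, 33, 40, 26, 7, 14]
Insert 26: [6, 17, 17, 26, 33, 40, 7, 14]
Insert 7: [6, 7, 17, 17, 26, 33, 40, 14]
Insert 14: [6, 7, 14, 17, 17, 26, 33, 40]

Sorted: [6, 7, 14, 17, 17, 26, 33, 40]


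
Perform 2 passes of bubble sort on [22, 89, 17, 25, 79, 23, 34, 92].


Initial: [22, 89, 17, 25, 79, 23, 34, 92]
Pass 1: [22, 17, 25, 79, 23, 34, 89, 92] (5 swaps)
Pass 2: [17, 22, 25, 23, 34, 79, 89, 92] (3 swaps)

After 2 passes: [17, 22, 25, 23, 34, 79, 89, 92]


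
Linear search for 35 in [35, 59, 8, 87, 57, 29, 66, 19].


i=0: 35==35 found!

Found at 0, 1 comps


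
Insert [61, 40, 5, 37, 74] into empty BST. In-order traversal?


Insert 61: root
Insert 40: L from 61
Insert 5: L from 61 -> L from 40
Insert 37: L from 61 -> L from 40 -> R from 5
Insert 74: R from 61

In-order: [5, 37, 40, 61, 74]


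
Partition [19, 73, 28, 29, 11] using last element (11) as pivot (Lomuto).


Pivot: 11
Place pivot at 0: [11, 73, 28, 29, 19]

Partitioned: [11, 73, 28, 29, 19]


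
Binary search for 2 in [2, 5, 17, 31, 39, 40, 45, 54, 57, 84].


Step 1: lo=0, hi=9, mid=4, val=39
Step 2: lo=0, hi=3, mid=1, val=5
Step 3: lo=0, hi=0, mid=0, val=2

Found at index 0


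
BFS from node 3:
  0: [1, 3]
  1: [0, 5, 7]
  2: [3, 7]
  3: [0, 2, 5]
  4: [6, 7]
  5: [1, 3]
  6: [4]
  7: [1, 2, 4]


Visit 3, enqueue [0, 2, 5]
Visit 0, enqueue [1]
Visit 2, enqueue [7]
Visit 5, enqueue []
Visit 1, enqueue []
Visit 7, enqueue [4]
Visit 4, enqueue [6]
Visit 6, enqueue []

BFS order: [3, 0, 2, 5, 1, 7, 4, 6]


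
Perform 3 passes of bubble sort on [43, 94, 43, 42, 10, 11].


Initial: [43, 94, 43, 42, 10, 11]
Pass 1: [43, 43, 42, 10, 11, 94] (4 swaps)
Pass 2: [43, 42, 10, 11, 43, 94] (3 swaps)
Pass 3: [42, 10, 11, 43, 43, 94] (3 swaps)

After 3 passes: [42, 10, 11, 43, 43, 94]


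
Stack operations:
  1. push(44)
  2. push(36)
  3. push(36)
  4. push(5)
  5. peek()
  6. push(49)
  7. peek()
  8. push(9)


push(44) -> [44]
push(36) -> [44, 36]
push(36) -> [44, 36, 36]
push(5) -> [44, 36, 36, 5]
peek()->5
push(49) -> [44, 36, 36, 5, 49]
peek()->49
push(9) -> [44, 36, 36, 5, 49, 9]

Final stack: [44, 36, 36, 5, 49, 9]


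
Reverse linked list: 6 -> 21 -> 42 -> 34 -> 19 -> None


Step 1: curr=6, set curr.next=prev(None) | reversed so far: 6
Step 2: curr=21, set curr.next=prev(6) | reversed so far: 21 -> 6
Step 3: curr=42, set curr.next=prev(21) | reversed so far: 42 -> 21 -> 6
Step 4: curr=34, set curr.next=prev(42) | reversed so far: 34 -> 42 -> 21 -> 6
Step 5: curr=19, set curr.next=prev(34) | reversed so far: 19 -> 34 -> 42 -> 21 -> 6

19 -> 34 -> 42 -> 21 -> 6 -> None


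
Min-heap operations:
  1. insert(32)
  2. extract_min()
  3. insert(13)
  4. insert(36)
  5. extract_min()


insert(32) -> [32]
extract_min()->32, []
insert(13) -> [13]
insert(36) -> [13, 36]
extract_min()->13, [36]

Final heap: [36]


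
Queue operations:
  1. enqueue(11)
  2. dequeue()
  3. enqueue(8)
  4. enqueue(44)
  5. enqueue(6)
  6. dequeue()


enqueue(11) -> [11]
dequeue()->11, []
enqueue(8) -> [8]
enqueue(44) -> [8, 44]
enqueue(6) -> [8, 44, 6]
dequeue()->8, [44, 6]

Final queue: [44, 6]


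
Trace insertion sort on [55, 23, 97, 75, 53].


Initial: [55, 23, 97, 75, 53]
Insert 23: [23, 55, 97, 75, 53]
Insert 97: [23, 55, 97, 75, 53]
Insert 75: [23, 55, 75, 97, 53]
Insert 53: [23, 53, 55, 75, 97]

Sorted: [23, 53, 55, 75, 97]


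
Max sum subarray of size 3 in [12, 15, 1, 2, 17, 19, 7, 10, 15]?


[0:3]: 28
[1:4]: 18
[2:5]: 20
[3:6]: 38
[4:7]: 43
[5:8]: 36
[6:9]: 32

Max: 43 at [4:7]


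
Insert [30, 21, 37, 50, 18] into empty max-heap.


Insert 30: [30]
Insert 21: [30, 21]
Insert 37: [37, 21, 30]
Insert 50: [50, 37, 30, 21]
Insert 18: [50, 37, 30, 21, 18]

Final heap: [50, 37, 30, 21, 18]


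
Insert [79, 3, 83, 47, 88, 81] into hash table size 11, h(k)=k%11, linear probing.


Insert 79: h=2 -> slot 2
Insert 3: h=3 -> slot 3
Insert 83: h=6 -> slot 6
Insert 47: h=3, 1 probes -> slot 4
Insert 88: h=0 -> slot 0
Insert 81: h=4, 1 probes -> slot 5

Table: [88, None, 79, 3, 47, 81, 83, None, None, None, None]


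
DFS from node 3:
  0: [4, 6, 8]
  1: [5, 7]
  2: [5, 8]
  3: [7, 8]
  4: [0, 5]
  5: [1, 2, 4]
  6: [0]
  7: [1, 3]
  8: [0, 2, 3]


Visit 3, push [8, 7]
Visit 7, push [1]
Visit 1, push [5]
Visit 5, push [4, 2]
Visit 2, push [8]
Visit 8, push [0]
Visit 0, push [6, 4]
Visit 4, push []
Visit 6, push []

DFS order: [3, 7, 1, 5, 2, 8, 0, 4, 6]


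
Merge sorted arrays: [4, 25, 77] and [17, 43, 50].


Take 4 from A
Take 17 from B
Take 25 from A
Take 43 from B
Take 50 from B

Merged: [4, 17, 25, 43, 50, 77]


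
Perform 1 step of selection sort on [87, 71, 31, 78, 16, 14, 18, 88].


Initial: [87, 71, 31, 78, 16, 14, 18, 88]
Step 1: min=14 at 5
  Swap: [14, 71, 31, 78, 16, 87, 18, 88]

After 1 step: [14, 71, 31, 78, 16, 87, 18, 88]


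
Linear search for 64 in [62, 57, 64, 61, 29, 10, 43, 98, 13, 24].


i=0: 62!=64
i=1: 57!=64
i=2: 64==64 found!

Found at 2, 3 comps


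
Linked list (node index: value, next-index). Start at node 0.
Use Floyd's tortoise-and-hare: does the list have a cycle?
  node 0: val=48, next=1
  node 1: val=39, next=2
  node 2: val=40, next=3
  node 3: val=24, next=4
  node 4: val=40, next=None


Floyd's tortoise (slow, +1) and hare (fast, +2):
  init: slow=0, fast=0
  step 1: slow=1, fast=2
  step 2: slow=2, fast=4
  step 3: fast -> None, no cycle

Cycle: no


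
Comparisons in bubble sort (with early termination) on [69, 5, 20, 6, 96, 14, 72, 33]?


Algorithm: bubble sort (with early termination)
Input: [69, 5, 20, 6, 96, 14, 72, 33]
Sorted: [5, 6, 14, 20, 33, 69, 72, 96]

22


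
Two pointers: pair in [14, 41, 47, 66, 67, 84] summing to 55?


lo=0(14)+hi=5(84)=98
lo=0(14)+hi=4(67)=81
lo=0(14)+hi=3(66)=80
lo=0(14)+hi=2(47)=61
lo=0(14)+hi=1(41)=55

Yes: 14+41=55


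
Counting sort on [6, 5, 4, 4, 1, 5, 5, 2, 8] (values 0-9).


Input: [6, 5, 4, 4, 1, 5, 5, 2, 8]
Counts: [0, 1, 1, 0, 2, 3, 1, 0, 1, 0]

Sorted: [1, 2, 4, 4, 5, 5, 5, 6, 8]


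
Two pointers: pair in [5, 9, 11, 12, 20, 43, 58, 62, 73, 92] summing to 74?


lo=0(5)+hi=9(92)=97
lo=0(5)+hi=8(73)=78
lo=0(5)+hi=7(62)=67
lo=1(9)+hi=7(62)=71
lo=2(11)+hi=7(62)=73
lo=3(12)+hi=7(62)=74

Yes: 12+62=74


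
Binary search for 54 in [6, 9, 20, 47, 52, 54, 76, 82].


Step 1: lo=0, hi=7, mid=3, val=47
Step 2: lo=4, hi=7, mid=5, val=54

Found at index 5


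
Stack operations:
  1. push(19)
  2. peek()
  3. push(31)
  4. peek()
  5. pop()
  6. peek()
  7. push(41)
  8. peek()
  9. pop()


push(19) -> [19]
peek()->19
push(31) -> [19, 31]
peek()->31
pop()->31, [19]
peek()->19
push(41) -> [19, 41]
peek()->41
pop()->41, [19]

Final stack: [19]


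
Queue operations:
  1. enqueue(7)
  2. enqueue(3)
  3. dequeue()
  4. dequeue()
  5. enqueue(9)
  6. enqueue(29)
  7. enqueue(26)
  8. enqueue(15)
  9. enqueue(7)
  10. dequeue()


enqueue(7) -> [7]
enqueue(3) -> [7, 3]
dequeue()->7, [3]
dequeue()->3, []
enqueue(9) -> [9]
enqueue(29) -> [9, 29]
enqueue(26) -> [9, 29, 26]
enqueue(15) -> [9, 29, 26, 15]
enqueue(7) -> [9, 29, 26, 15, 7]
dequeue()->9, [29, 26, 15, 7]

Final queue: [29, 26, 15, 7]


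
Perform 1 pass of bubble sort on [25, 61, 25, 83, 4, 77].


Initial: [25, 61, 25, 83, 4, 77]
Pass 1: [25, 25, 61, 4, 77, 83] (3 swaps)

After 1 pass: [25, 25, 61, 4, 77, 83]


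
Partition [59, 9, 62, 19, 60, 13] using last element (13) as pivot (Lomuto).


Pivot: 13
  9 <= 13: swap -> [9, 59, 62, 19, 60, 13]
Place pivot at 1: [9, 13, 62, 19, 60, 59]

Partitioned: [9, 13, 62, 19, 60, 59]


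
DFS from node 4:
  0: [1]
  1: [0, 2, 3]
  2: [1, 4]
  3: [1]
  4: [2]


Visit 4, push [2]
Visit 2, push [1]
Visit 1, push [3, 0]
Visit 0, push []
Visit 3, push []

DFS order: [4, 2, 1, 0, 3]


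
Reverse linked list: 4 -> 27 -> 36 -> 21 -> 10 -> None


Step 1: curr=4, set curr.next=prev(None) | reversed so far: 4
Step 2: curr=27, set curr.next=prev(4) | reversed so far: 27 -> 4
Step 3: curr=36, set curr.next=prev(27) | reversed so far: 36 -> 27 -> 4
Step 4: curr=21, set curr.next=prev(36) | reversed so far: 21 -> 36 -> 27 -> 4
Step 5: curr=10, set curr.next=prev(21) | reversed so far: 10 -> 21 -> 36 -> 27 -> 4

10 -> 21 -> 36 -> 27 -> 4 -> None


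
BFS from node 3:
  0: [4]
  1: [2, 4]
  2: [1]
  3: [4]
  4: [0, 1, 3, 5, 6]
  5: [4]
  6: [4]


Visit 3, enqueue [4]
Visit 4, enqueue [0, 1, 5, 6]
Visit 0, enqueue []
Visit 1, enqueue [2]
Visit 5, enqueue []
Visit 6, enqueue []
Visit 2, enqueue []

BFS order: [3, 4, 0, 1, 5, 6, 2]


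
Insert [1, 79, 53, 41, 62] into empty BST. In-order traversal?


Insert 1: root
Insert 79: R from 1
Insert 53: R from 1 -> L from 79
Insert 41: R from 1 -> L from 79 -> L from 53
Insert 62: R from 1 -> L from 79 -> R from 53

In-order: [1, 41, 53, 62, 79]


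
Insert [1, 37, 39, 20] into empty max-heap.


Insert 1: [1]
Insert 37: [37, 1]
Insert 39: [39, 1, 37]
Insert 20: [39, 20, 37, 1]

Final heap: [39, 20, 37, 1]


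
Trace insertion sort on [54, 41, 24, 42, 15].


Initial: [54, 41, 24, 42, 15]
Insert 41: [41, 54, 24, 42, 15]
Insert 24: [24, 41, 54, 42, 15]
Insert 42: [24, 41, 42, 54, 15]
Insert 15: [15, 24, 41, 42, 54]

Sorted: [15, 24, 41, 42, 54]


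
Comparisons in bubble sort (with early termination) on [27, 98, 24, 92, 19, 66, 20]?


Algorithm: bubble sort (with early termination)
Input: [27, 98, 24, 92, 19, 66, 20]
Sorted: [19, 20, 24, 27, 66, 92, 98]

21


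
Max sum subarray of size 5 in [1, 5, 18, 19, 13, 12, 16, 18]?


[0:5]: 56
[1:6]: 67
[2:7]: 78
[3:8]: 78

Max: 78 at [2:7]


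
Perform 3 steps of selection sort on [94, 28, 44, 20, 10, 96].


Initial: [94, 28, 44, 20, 10, 96]
Step 1: min=10 at 4
  Swap: [10, 28, 44, 20, 94, 96]
Step 2: min=20 at 3
  Swap: [10, 20, 44, 28, 94, 96]
Step 3: min=28 at 3
  Swap: [10, 20, 28, 44, 94, 96]

After 3 steps: [10, 20, 28, 44, 94, 96]


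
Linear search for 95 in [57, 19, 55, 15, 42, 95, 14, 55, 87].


i=0: 57!=95
i=1: 19!=95
i=2: 55!=95
i=3: 15!=95
i=4: 42!=95
i=5: 95==95 found!

Found at 5, 6 comps


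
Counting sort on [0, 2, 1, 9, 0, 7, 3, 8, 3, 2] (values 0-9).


Input: [0, 2, 1, 9, 0, 7, 3, 8, 3, 2]
Counts: [2, 1, 2, 2, 0, 0, 0, 1, 1, 1]

Sorted: [0, 0, 1, 2, 2, 3, 3, 7, 8, 9]


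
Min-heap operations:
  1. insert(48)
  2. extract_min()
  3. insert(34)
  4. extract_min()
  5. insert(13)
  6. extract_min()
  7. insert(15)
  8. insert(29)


insert(48) -> [48]
extract_min()->48, []
insert(34) -> [34]
extract_min()->34, []
insert(13) -> [13]
extract_min()->13, []
insert(15) -> [15]
insert(29) -> [15, 29]

Final heap: [15, 29]


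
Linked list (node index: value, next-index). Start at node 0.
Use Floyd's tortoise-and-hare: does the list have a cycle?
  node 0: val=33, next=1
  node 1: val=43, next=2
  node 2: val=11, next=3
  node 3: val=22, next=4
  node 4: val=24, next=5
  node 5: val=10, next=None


Floyd's tortoise (slow, +1) and hare (fast, +2):
  init: slow=0, fast=0
  step 1: slow=1, fast=2
  step 2: slow=2, fast=4
  step 3: fast 4->5->None, no cycle

Cycle: no


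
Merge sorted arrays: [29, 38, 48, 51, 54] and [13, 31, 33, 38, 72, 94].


Take 13 from B
Take 29 from A
Take 31 from B
Take 33 from B
Take 38 from A
Take 38 from B
Take 48 from A
Take 51 from A
Take 54 from A

Merged: [13, 29, 31, 33, 38, 38, 48, 51, 54, 72, 94]


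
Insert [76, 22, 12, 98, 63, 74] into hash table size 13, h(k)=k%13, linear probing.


Insert 76: h=11 -> slot 11
Insert 22: h=9 -> slot 9
Insert 12: h=12 -> slot 12
Insert 98: h=7 -> slot 7
Insert 63: h=11, 2 probes -> slot 0
Insert 74: h=9, 1 probes -> slot 10

Table: [63, None, None, None, None, None, None, 98, None, 22, 74, 76, 12]


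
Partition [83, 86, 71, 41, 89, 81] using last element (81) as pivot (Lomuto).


Pivot: 81
  71 <= 81: swap -> [71, 86, 83, 41, 89, 81]
  41 <= 81: swap -> [71, 41, 83, 86, 89, 81]
Place pivot at 2: [71, 41, 81, 86, 89, 83]

Partitioned: [71, 41, 81, 86, 89, 83]


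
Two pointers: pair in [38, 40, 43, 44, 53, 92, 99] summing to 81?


lo=0(38)+hi=6(99)=137
lo=0(38)+hi=5(92)=130
lo=0(38)+hi=4(53)=91
lo=0(38)+hi=3(44)=82
lo=0(38)+hi=2(43)=81

Yes: 38+43=81


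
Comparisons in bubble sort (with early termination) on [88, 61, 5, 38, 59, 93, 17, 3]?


Algorithm: bubble sort (with early termination)
Input: [88, 61, 5, 38, 59, 93, 17, 3]
Sorted: [3, 5, 17, 38, 59, 61, 88, 93]

28


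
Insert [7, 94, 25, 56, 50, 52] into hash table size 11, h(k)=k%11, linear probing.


Insert 7: h=7 -> slot 7
Insert 94: h=6 -> slot 6
Insert 25: h=3 -> slot 3
Insert 56: h=1 -> slot 1
Insert 50: h=6, 2 probes -> slot 8
Insert 52: h=8, 1 probes -> slot 9

Table: [None, 56, None, 25, None, None, 94, 7, 50, 52, None]


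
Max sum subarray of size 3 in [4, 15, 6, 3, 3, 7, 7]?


[0:3]: 25
[1:4]: 24
[2:5]: 12
[3:6]: 13
[4:7]: 17

Max: 25 at [0:3]


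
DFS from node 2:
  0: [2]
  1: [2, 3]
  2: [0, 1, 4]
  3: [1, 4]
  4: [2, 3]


Visit 2, push [4, 1, 0]
Visit 0, push []
Visit 1, push [3]
Visit 3, push [4]
Visit 4, push []

DFS order: [2, 0, 1, 3, 4]


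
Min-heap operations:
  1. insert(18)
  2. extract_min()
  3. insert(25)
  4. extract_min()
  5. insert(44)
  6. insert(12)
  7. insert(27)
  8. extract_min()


insert(18) -> [18]
extract_min()->18, []
insert(25) -> [25]
extract_min()->25, []
insert(44) -> [44]
insert(12) -> [12, 44]
insert(27) -> [12, 44, 27]
extract_min()->12, [27, 44]

Final heap: [27, 44]


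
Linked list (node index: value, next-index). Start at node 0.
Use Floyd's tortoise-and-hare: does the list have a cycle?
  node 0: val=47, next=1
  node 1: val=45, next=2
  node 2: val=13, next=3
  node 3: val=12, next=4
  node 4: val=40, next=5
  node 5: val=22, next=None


Floyd's tortoise (slow, +1) and hare (fast, +2):
  init: slow=0, fast=0
  step 1: slow=1, fast=2
  step 2: slow=2, fast=4
  step 3: fast 4->5->None, no cycle

Cycle: no


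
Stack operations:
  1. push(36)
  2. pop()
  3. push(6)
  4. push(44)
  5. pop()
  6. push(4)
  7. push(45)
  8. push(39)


push(36) -> [36]
pop()->36, []
push(6) -> [6]
push(44) -> [6, 44]
pop()->44, [6]
push(4) -> [6, 4]
push(45) -> [6, 4, 45]
push(39) -> [6, 4, 45, 39]

Final stack: [6, 4, 45, 39]


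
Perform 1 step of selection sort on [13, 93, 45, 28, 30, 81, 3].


Initial: [13, 93, 45, 28, 30, 81, 3]
Step 1: min=3 at 6
  Swap: [3, 93, 45, 28, 30, 81, 13]

After 1 step: [3, 93, 45, 28, 30, 81, 13]


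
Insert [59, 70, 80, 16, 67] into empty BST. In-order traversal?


Insert 59: root
Insert 70: R from 59
Insert 80: R from 59 -> R from 70
Insert 16: L from 59
Insert 67: R from 59 -> L from 70

In-order: [16, 59, 67, 70, 80]


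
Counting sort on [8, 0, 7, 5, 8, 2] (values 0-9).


Input: [8, 0, 7, 5, 8, 2]
Counts: [1, 0, 1, 0, 0, 1, 0, 1, 2, 0]

Sorted: [0, 2, 5, 7, 8, 8]


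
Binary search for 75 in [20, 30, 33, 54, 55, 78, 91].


Step 1: lo=0, hi=6, mid=3, val=54
Step 2: lo=4, hi=6, mid=5, val=78
Step 3: lo=4, hi=4, mid=4, val=55

Not found


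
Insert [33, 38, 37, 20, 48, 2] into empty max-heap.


Insert 33: [33]
Insert 38: [38, 33]
Insert 37: [38, 33, 37]
Insert 20: [38, 33, 37, 20]
Insert 48: [48, 38, 37, 20, 33]
Insert 2: [48, 38, 37, 20, 33, 2]

Final heap: [48, 38, 37, 20, 33, 2]


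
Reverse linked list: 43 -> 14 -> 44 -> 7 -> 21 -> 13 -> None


Step 1: curr=43, set curr.next=prev(None) | reversed so far: 43
Step 2: curr=14, set curr.next=prev(43) | reversed so far: 14 -> 43
Step 3: curr=44, set curr.next=prev(14) | reversed so far: 44 -> 14 -> 43
Step 4: curr=7, set curr.next=prev(44) | reversed so far: 7 -> 44 -> 14 -> 43
Step 5: curr=21, set curr.next=prev(7) | reversed so far: 21 -> 7 -> 44 -> 14 -> 43
Step 6: curr=13, set curr.next=prev(21) | reversed so far: 13 -> 21 -> 7 -> 44 -> 14 -> 43

13 -> 21 -> 7 -> 44 -> 14 -> 43 -> None


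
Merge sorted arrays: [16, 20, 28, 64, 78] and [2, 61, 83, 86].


Take 2 from B
Take 16 from A
Take 20 from A
Take 28 from A
Take 61 from B
Take 64 from A
Take 78 from A

Merged: [2, 16, 20, 28, 61, 64, 78, 83, 86]


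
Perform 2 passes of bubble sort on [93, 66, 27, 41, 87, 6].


Initial: [93, 66, 27, 41, 87, 6]
Pass 1: [66, 27, 41, 87, 6, 93] (5 swaps)
Pass 2: [27, 41, 66, 6, 87, 93] (3 swaps)

After 2 passes: [27, 41, 66, 6, 87, 93]


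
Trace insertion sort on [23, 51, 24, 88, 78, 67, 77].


Initial: [23, 51, 24, 88, 78, 67, 77]
Insert 51: [23, 51, 24, 88, 78, 67, 77]
Insert 24: [23, 24, 51, 88, 78, 67, 77]
Insert 88: [23, 24, 51, 88, 78, 67, 77]
Insert 78: [23, 24, 51, 78, 88, 67, 77]
Insert 67: [23, 24, 51, 67, 78, 88, 77]
Insert 77: [23, 24, 51, 67, 77, 78, 88]

Sorted: [23, 24, 51, 67, 77, 78, 88]


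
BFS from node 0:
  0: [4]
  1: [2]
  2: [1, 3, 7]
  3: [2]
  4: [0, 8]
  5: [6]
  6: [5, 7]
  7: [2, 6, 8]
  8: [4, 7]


Visit 0, enqueue [4]
Visit 4, enqueue [8]
Visit 8, enqueue [7]
Visit 7, enqueue [2, 6]
Visit 2, enqueue [1, 3]
Visit 6, enqueue [5]
Visit 1, enqueue []
Visit 3, enqueue []
Visit 5, enqueue []

BFS order: [0, 4, 8, 7, 2, 6, 1, 3, 5]


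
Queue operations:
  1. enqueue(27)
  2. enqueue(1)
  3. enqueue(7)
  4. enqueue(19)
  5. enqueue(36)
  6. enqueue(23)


enqueue(27) -> [27]
enqueue(1) -> [27, 1]
enqueue(7) -> [27, 1, 7]
enqueue(19) -> [27, 1, 7, 19]
enqueue(36) -> [27, 1, 7, 19, 36]
enqueue(23) -> [27, 1, 7, 19, 36, 23]

Final queue: [27, 1, 7, 19, 36, 23]


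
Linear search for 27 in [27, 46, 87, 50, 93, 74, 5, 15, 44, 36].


i=0: 27==27 found!

Found at 0, 1 comps


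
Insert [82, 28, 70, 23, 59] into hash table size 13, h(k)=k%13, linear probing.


Insert 82: h=4 -> slot 4
Insert 28: h=2 -> slot 2
Insert 70: h=5 -> slot 5
Insert 23: h=10 -> slot 10
Insert 59: h=7 -> slot 7

Table: [None, None, 28, None, 82, 70, None, 59, None, None, 23, None, None]


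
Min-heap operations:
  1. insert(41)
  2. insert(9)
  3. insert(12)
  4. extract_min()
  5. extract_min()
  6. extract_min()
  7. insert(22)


insert(41) -> [41]
insert(9) -> [9, 41]
insert(12) -> [9, 41, 12]
extract_min()->9, [12, 41]
extract_min()->12, [41]
extract_min()->41, []
insert(22) -> [22]

Final heap: [22]


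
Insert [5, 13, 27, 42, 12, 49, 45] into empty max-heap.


Insert 5: [5]
Insert 13: [13, 5]
Insert 27: [27, 5, 13]
Insert 42: [42, 27, 13, 5]
Insert 12: [42, 27, 13, 5, 12]
Insert 49: [49, 27, 42, 5, 12, 13]
Insert 45: [49, 27, 45, 5, 12, 13, 42]

Final heap: [49, 27, 45, 5, 12, 13, 42]


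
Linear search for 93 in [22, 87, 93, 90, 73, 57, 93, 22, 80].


i=0: 22!=93
i=1: 87!=93
i=2: 93==93 found!

Found at 2, 3 comps


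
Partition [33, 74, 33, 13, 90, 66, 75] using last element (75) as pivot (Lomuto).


Pivot: 75
  33 <= 75: advance i (no swap)
  74 <= 75: advance i (no swap)
  33 <= 75: advance i (no swap)
  13 <= 75: advance i (no swap)
  66 <= 75: swap -> [33, 74, 33, 13, 66, 90, 75]
Place pivot at 5: [33, 74, 33, 13, 66, 75, 90]

Partitioned: [33, 74, 33, 13, 66, 75, 90]


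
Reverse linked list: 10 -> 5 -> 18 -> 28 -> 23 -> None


Step 1: curr=10, set curr.next=prev(None) | reversed so far: 10
Step 2: curr=5, set curr.next=prev(10) | reversed so far: 5 -> 10
Step 3: curr=18, set curr.next=prev(5) | reversed so far: 18 -> 5 -> 10
Step 4: curr=28, set curr.next=prev(18) | reversed so far: 28 -> 18 -> 5 -> 10
Step 5: curr=23, set curr.next=prev(28) | reversed so far: 23 -> 28 -> 18 -> 5 -> 10

23 -> 28 -> 18 -> 5 -> 10 -> None


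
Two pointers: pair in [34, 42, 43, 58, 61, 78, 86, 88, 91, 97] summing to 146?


lo=0(34)+hi=9(97)=131
lo=1(42)+hi=9(97)=139
lo=2(43)+hi=9(97)=140
lo=3(58)+hi=9(97)=155
lo=3(58)+hi=8(91)=149
lo=3(58)+hi=7(88)=146

Yes: 58+88=146


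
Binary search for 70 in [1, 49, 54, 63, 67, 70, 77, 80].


Step 1: lo=0, hi=7, mid=3, val=63
Step 2: lo=4, hi=7, mid=5, val=70

Found at index 5


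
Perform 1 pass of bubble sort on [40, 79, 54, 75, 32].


Initial: [40, 79, 54, 75, 32]
Pass 1: [40, 54, 75, 32, 79] (3 swaps)

After 1 pass: [40, 54, 75, 32, 79]


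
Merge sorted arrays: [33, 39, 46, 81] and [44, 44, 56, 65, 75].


Take 33 from A
Take 39 from A
Take 44 from B
Take 44 from B
Take 46 from A
Take 56 from B
Take 65 from B
Take 75 from B

Merged: [33, 39, 44, 44, 46, 56, 65, 75, 81]


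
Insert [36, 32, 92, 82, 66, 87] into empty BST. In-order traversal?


Insert 36: root
Insert 32: L from 36
Insert 92: R from 36
Insert 82: R from 36 -> L from 92
Insert 66: R from 36 -> L from 92 -> L from 82
Insert 87: R from 36 -> L from 92 -> R from 82

In-order: [32, 36, 66, 82, 87, 92]
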